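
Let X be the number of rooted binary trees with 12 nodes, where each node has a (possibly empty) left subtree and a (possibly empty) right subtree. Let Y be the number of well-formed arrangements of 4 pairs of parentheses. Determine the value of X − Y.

Binary trees (left/right distinguished) on n nodes are counted by C_n; here n = 12. So X = C_12 = 208012.
A balanced arrangement of 4 bracket pairs is a Dyck word of semilength 4, so the count is C_4. So Y = C_4 = 14.
X − Y = 208012 − 14 = 207998.

207998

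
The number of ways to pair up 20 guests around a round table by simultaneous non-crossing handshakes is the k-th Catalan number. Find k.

Non-crossing handshake pairings of 2n people are counted by C_n; 20 people gives n = 10.

10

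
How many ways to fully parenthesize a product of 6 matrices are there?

Bracketing 6 factors into binary products is counted by C_{6−1} = C_5.
C_5 = C_4 · 2(2·4+1)/(4+2) = 14 · 18/6 = 42.

42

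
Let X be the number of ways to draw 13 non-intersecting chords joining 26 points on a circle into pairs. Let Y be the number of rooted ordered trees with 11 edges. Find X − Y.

Pairing 26 circle points by 13 non-crossing chords gives C_13 matchings. So X = C_13 = 742900.
Rooted ordered trees with n edges are counted by C_n; here n = 11. So Y = C_11 = 58786.
X − Y = 742900 − 58786 = 684114.

684114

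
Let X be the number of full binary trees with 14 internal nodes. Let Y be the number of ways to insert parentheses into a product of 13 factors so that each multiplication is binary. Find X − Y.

2466428

Full binary trees with n internal nodes are counted by C_n; here n = 14. So X = C_14 = 2674440.
Bracketing 13 factors into binary products is counted by C_{13−1} = C_12. So Y = C_12 = 208012.
X − Y = 2674440 − 208012 = 2466428.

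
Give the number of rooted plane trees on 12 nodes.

58786

A rooted plane tree on 12 nodes has 11 edges, and such trees are counted by C_11.
C_11 = 58786.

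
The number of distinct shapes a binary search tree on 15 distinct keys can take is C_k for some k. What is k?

15

There are C_n binary search tree shapes on n keys; with n = 15 that is C_15.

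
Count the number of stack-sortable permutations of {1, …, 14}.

By Knuth's characterisation, the stack-sortable permutations of length 14 are the 231-avoiders, numbering C_14.
C_14 = 2674440.

2674440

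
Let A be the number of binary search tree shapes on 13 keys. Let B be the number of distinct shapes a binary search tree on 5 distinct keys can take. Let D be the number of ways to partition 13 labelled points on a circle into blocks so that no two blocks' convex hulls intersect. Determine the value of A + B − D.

Rooted binary trees with 13 nodes (each child slot possibly empty) number C_13. So A = C_13 = 742900.
There are C_n binary search tree shapes on n keys; with n = 5 that is C_5. So B = C_5 = 42.
Non-crossing partitions of an n-element set are counted by C_n; here n = 13. So D = C_13 = 742900.
A + B − D = 742900 + 42 − 742900 = 42.

42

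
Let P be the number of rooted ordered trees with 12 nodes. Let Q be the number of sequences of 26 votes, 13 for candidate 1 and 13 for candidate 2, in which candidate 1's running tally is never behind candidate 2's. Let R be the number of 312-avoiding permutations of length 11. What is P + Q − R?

742900

Rooted ordered (plane) trees on m nodes have m−1 edges and are counted by C_{m−1}; m = 12 gives C_11. So P = C_11 = 58786.
Reading a vote for the leader as '(' and for the other as ')' turns such a sequence into a balanced string of 13 pairs, so the count is C_13. So Q = C_13 = 742900.
For any fixed pattern of length 3, the pattern-avoiding permutations of [11] number C_11. So R = C_11 = 58786.
P + Q − R = 58786 + 742900 − 58786 = 742900.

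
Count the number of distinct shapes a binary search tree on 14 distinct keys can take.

Rooted binary trees with 14 nodes (each child slot possibly empty) number C_14.
C_14 = C(28,14)/15 = 40116600/15 = 2674440.

2674440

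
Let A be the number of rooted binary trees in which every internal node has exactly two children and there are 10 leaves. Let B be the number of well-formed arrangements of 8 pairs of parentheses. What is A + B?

Full binary trees with 10 leaves have 10−1 = 9 internal nodes, so there are C_9 of them. So A = C_9 = 4862.
A balanced arrangement of 8 bracket pairs is a Dyck word of semilength 8, so the count is C_8. So B = C_8 = 1430.
A + B = 4862 + 1430 = 6292.

6292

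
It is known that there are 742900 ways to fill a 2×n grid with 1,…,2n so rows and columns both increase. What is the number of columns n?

Standard Young tableaux of shape 2×n are counted by C_n. Since C_13 = 742900, the index is 13.

13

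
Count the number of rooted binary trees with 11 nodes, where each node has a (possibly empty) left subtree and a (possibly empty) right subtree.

58786

Rooted binary trees with 11 nodes (each child slot possibly empty) number C_11.
C_11 = C_10 · 2(2·10+1)/(10+2) = 16796 · 42/12 = 58786.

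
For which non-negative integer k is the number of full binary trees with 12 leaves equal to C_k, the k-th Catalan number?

11

Full binary trees with 12 leaves have 12−1 = 11 internal nodes, so there are C_11 of them.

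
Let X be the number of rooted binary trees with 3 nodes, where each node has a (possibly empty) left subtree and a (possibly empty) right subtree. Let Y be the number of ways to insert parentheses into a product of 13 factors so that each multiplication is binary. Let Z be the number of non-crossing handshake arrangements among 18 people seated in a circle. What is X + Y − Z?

Rooted binary trees with 3 nodes (each child slot possibly empty) number C_3. So X = C_3 = 5.
Parenthesizations of m factors correspond to full binary trees with m leaves, counted by C_{m−1}; m = 13 gives C_12. So Y = C_12 = 208012.
Non-crossing handshake pairings of 2n people are counted by C_n; 18 people gives n = 9. So Z = C_9 = 4862.
X + Y − Z = 5 + 208012 − 4862 = 203155.

203155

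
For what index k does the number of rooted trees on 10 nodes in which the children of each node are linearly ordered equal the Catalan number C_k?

Rooted ordered (plane) trees on m nodes have m−1 edges and are counted by C_{m−1}; m = 10 gives C_9.

9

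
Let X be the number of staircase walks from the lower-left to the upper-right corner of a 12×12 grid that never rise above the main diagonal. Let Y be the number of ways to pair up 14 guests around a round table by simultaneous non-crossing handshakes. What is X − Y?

207583

Monotone paths in an n×n grid that stay weakly below the diagonal are counted by C_n; here n = 12. So X = C_12 = 208012.
With 14 = 2·7 people, non-crossing handshake pairings are non-crossing perfect matchings on a circle, counted by C_7. So Y = C_7 = 429.
X − Y = 208012 − 429 = 207583.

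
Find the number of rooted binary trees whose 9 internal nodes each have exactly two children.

4862

Full binary trees with n internal nodes are counted by C_n; here n = 9.
C_9 = 4862.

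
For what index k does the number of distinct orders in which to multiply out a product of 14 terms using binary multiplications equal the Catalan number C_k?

Bracketing 14 factors into binary products is counted by C_{14−1} = C_13.

13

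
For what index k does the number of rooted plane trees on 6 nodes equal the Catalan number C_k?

5

A rooted plane tree on 6 nodes has 5 edges, and such trees are counted by C_5.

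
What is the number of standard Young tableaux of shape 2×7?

429

By the hook-length formula (or a Dyck-path bijection), SYT of shape 2×7 number C_7.
C_7 = C(14,7)/8 = 3432/8 = 429.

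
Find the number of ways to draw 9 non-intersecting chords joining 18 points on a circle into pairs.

Pairing 18 circle points by 9 non-crossing chords gives C_9 matchings.
C_9 = 4862.

4862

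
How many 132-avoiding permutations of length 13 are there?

Permutations of [n] avoiding any single length-3 pattern are counted by C_n; here n = 13.
C_13 = C(26,13)/14 = 10400600/14 = 742900.

742900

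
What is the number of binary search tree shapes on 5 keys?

There are C_n binary search tree shapes on n keys; with n = 5 that is C_5.
C_5 = C_4 · 2(2·4+1)/(4+2) = 14 · 18/6 = 42.

42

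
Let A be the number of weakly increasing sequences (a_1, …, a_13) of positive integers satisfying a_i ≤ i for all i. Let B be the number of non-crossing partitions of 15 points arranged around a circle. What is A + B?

Weakly increasing sequences with a_i ≤ i biject with Dyck paths of semilength 13, so there are C_13. So A = C_13 = 742900.
Non-crossing partitions of an n-element set are counted by C_n; here n = 15. So B = C_15 = 9694845.
A + B = 742900 + 9694845 = 10437745.

10437745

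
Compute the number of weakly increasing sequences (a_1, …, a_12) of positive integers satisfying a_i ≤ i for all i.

Weakly increasing sequences with a_i ≤ i biject with Dyck paths of semilength 12, so there are C_12.
C_12 = C(24,12)/13 = 2704156/13 = 208012.

208012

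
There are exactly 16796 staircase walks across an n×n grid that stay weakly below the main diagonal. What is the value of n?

Such diagonal-avoiding paths in an n×n grid are counted by C_n. Since C_10 = 16796, the index is 10.

10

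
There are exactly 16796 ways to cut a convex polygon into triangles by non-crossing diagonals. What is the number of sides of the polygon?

Triangulations of a convex m-gon are counted by C_{m−2}; 16796 = C_10.
So m − 2 = 10, giving m = 12 sides.

12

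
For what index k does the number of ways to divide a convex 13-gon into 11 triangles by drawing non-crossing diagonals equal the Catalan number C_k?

11

Triangulations of a convex m-gon are counted by C_{m−2}; with m = 13 this is C_11.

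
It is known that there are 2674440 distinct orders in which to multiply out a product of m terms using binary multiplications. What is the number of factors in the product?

Parenthesizations of m factors are counted by C_{m−1}. The Catalan number equal to 2674440 is C_14.
So the index is 14, and the number of factors is 14 + 1 = 15.

15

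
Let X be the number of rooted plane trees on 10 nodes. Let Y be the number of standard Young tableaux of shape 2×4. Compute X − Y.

Rooted ordered (plane) trees on m nodes have m−1 edges and are counted by C_{m−1}; m = 10 gives C_9. So X = C_9 = 4862.
By the hook-length formula (or a Dyck-path bijection), SYT of shape 2×4 number C_4. So Y = C_4 = 14.
X − Y = 4862 − 14 = 4848.

4848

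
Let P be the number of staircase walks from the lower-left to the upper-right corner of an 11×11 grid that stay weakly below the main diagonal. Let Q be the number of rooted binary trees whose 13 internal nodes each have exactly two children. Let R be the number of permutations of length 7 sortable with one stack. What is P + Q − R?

Sub-diagonal monotone paths from (0,0) to (11,11) biject with Dyck paths of semilength 11, giving C_11. So P = C_11 = 58786.
Full binary trees with n internal nodes are counted by C_n; here n = 13. So Q = C_13 = 742900.
Stack-sortable permutations are exactly the 231-avoiding ones, counted by C_n; here n = 7. So R = C_7 = 429.
P + Q − R = 58786 + 742900 − 429 = 801257.

801257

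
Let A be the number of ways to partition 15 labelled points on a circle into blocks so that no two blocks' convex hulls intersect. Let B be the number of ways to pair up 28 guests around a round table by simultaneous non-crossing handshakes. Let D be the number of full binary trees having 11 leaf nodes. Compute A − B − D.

7003609

Non-crossing partitions of an n-element set are counted by C_n; here n = 15. So A = C_15 = 9694845.
Non-crossing handshake pairings of 2n people are counted by C_n; 28 people gives n = 14. So B = C_14 = 2674440.
A full binary tree with L leaves has L−1 internal nodes and is counted by C_{L−1}; L = 11 gives C_10. So D = C_10 = 16796.
A − B − D = 9694845 − 2674440 − 16796 = 7003609.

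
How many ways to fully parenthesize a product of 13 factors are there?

Parenthesizations of m factors correspond to full binary trees with m leaves, counted by C_{m−1}; m = 13 gives C_12.
C_12 = C(24,12)/13 = 2704156/13 = 208012.

208012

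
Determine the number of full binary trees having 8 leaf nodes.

A full binary tree with L leaves has L−1 internal nodes and is counted by C_{L−1}; L = 8 gives C_7.
C_7 = 429.

429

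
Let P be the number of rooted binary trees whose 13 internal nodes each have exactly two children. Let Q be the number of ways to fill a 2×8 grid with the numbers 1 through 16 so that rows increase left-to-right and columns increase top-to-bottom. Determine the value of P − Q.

741470

The number of full binary trees on 13 internal nodes is the Catalan number C_13. So P = C_13 = 742900.
By the hook-length formula (or a Dyck-path bijection), SYT of shape 2×8 number C_8. So Q = C_8 = 1430.
P − Q = 742900 − 1430 = 741470.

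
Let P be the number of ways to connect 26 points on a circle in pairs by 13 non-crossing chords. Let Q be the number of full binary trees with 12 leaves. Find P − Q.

684114

Pairing 26 circle points by 13 non-crossing chords gives C_13 matchings. So P = C_13 = 742900.
A full binary tree with L leaves has L−1 internal nodes and is counted by C_{L−1}; L = 12 gives C_11. So Q = C_11 = 58786.
P − Q = 742900 − 58786 = 684114.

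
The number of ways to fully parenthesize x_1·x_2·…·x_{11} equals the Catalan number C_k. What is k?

10

Bracketing 11 factors into binary products is counted by C_{11−1} = C_10.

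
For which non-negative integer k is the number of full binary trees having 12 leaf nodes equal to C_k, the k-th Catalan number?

11

Full binary trees with 12 leaves have 12−1 = 11 internal nodes, so there are C_11 of them.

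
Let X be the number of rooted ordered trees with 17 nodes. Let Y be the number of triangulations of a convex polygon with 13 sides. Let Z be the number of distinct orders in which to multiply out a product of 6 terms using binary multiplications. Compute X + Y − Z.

A rooted plane tree on 17 nodes has 16 edges, and such trees are counted by C_16. So X = C_16 = 35357670.
The number of triangulations of a 13-gon is the Catalan number C_11 (index = sides − 2). So Y = C_11 = 58786.
Ways to associate a product of 6 factors correspond to binary trees on 6 leaves, so the count is C_5. So Z = C_5 = 42.
X + Y − Z = 35357670 + 58786 − 42 = 35416414.

35416414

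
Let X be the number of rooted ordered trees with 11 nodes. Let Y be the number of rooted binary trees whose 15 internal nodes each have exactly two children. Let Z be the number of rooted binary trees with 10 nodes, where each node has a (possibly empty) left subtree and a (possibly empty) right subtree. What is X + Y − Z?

Rooted ordered (plane) trees on m nodes have m−1 edges and are counted by C_{m−1}; m = 11 gives C_10. So X = C_10 = 16796.
Full binary trees with n internal nodes are counted by C_n; here n = 15. So Y = C_15 = 9694845.
Rooted binary trees with 10 nodes (each child slot possibly empty) number C_10. So Z = C_10 = 16796.
X + Y − Z = 16796 + 9694845 − 16796 = 9694845.

9694845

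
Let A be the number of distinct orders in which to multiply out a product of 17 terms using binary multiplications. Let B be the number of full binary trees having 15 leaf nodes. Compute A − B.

Parenthesizations of m factors correspond to full binary trees with m leaves, counted by C_{m−1}; m = 17 gives C_16. So A = C_16 = 35357670.
Full binary trees with 15 leaves have 15−1 = 14 internal nodes, so there are C_14 of them. So B = C_14 = 2674440.
A − B = 35357670 − 2674440 = 32683230.

32683230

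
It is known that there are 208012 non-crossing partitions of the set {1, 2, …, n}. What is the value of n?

Non-crossing partitions of [n] are counted by C_n; 208012 = C_12.

12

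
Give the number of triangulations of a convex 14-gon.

208012

A convex 14-gon is triangulated into 12 triangles, and the number of such triangulations is the Catalan number C_{14−2} = C_12.
C_12 = C_11 · 2(2·11+1)/(11+2) = 58786 · 46/13 = 208012.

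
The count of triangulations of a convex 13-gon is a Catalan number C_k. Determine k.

11

A convex 13-gon is triangulated into 11 triangles, and the number of such triangulations is the Catalan number C_{13−2} = C_11.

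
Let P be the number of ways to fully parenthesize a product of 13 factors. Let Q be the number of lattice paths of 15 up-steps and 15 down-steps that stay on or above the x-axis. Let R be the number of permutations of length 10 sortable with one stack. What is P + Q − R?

Bracketing 13 factors into binary products is counted by C_{13−1} = C_12. So P = C_12 = 208012.
A Dyck path with 15 up-steps and 15 down-steps has semilength 15, so there are C_15 of them. So Q = C_15 = 9694845.
Stack-sortable permutations are exactly the 231-avoiding ones, counted by C_n; here n = 10. So R = C_10 = 16796.
P + Q − R = 208012 + 9694845 − 16796 = 9886061.

9886061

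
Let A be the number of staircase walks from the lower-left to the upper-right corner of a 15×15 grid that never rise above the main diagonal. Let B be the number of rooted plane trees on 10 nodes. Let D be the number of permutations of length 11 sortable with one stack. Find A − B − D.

Sub-diagonal monotone paths from (0,0) to (15,15) biject with Dyck paths of semilength 15, giving C_15. So A = C_15 = 9694845.
A rooted plane tree on 10 nodes has 9 edges, and such trees are counted by C_9. So B = C_9 = 4862.
By Knuth's characterisation, the stack-sortable permutations of length 11 are the 231-avoiders, numbering C_11. So D = C_11 = 58786.
A − B − D = 9694845 − 4862 − 58786 = 9631197.

9631197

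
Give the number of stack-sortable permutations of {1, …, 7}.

By Knuth's characterisation, the stack-sortable permutations of length 7 are the 231-avoiders, numbering C_7.
C_7 = 429.

429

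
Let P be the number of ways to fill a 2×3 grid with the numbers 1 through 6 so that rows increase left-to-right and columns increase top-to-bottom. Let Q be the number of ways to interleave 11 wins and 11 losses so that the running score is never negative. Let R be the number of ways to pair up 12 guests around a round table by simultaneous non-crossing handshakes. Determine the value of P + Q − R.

Standard Young tableaux of shape 2×n are counted by C_n; here n = 3. So P = C_3 = 5.
Reading a vote for the leader as '(' and for the other as ')' turns such a sequence into a balanced string of 11 pairs, so the count is C_11. So Q = C_11 = 58786.
Non-crossing handshake pairings of 2n people are counted by C_n; 12 people gives n = 6. So R = C_6 = 132.
P + Q − R = 5 + 58786 − 132 = 58659.

58659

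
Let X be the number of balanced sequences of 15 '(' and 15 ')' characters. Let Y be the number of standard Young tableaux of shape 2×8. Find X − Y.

9693415

With 15 pairs the number of balanced bracket strings is the Catalan number C_15. So X = C_15 = 9694845.
Standard Young tableaux of shape 2×n are counted by C_n; here n = 8. So Y = C_8 = 1430.
X − Y = 9694845 − 1430 = 9693415.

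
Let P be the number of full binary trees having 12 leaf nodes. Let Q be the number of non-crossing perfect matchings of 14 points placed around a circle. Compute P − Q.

58357

A full binary tree with L leaves has L−1 internal nodes and is counted by C_{L−1}; L = 12 gives C_11. So P = C_11 = 58786.
Pairing 14 circle points by 7 non-crossing chords gives C_7 matchings. So Q = C_7 = 429.
P − Q = 58786 − 429 = 58357.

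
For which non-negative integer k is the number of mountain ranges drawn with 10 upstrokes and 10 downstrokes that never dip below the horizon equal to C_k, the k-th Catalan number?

A Dyck path with 10 up-steps and 10 down-steps has semilength 10, so there are C_10 of them.

10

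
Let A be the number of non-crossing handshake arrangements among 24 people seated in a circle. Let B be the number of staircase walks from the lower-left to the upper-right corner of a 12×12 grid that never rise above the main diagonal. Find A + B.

With 24 = 2·12 people, non-crossing handshake pairings are non-crossing perfect matchings on a circle, counted by C_12. So A = C_12 = 208012.
Sub-diagonal monotone paths from (0,0) to (12,12) biject with Dyck paths of semilength 12, giving C_12. So B = C_12 = 208012.
A + B = 208012 + 208012 = 416024.

416024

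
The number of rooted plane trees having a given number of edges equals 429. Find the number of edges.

7

Rooted ordered trees with n edges are counted by C_n; 429 = C_7.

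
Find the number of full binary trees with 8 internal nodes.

1430

Full binary trees with n internal nodes are counted by C_n; here n = 8.
C_8 = C(16,8)/9 = 12870/9 = 1430.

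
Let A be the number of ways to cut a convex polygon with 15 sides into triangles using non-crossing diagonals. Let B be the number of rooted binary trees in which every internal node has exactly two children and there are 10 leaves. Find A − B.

738038

The number of triangulations of a 15-gon is the Catalan number C_13 (index = sides − 2). So A = C_13 = 742900.
Full binary trees with 10 leaves have 10−1 = 9 internal nodes, so there are C_9 of them. So B = C_9 = 4862.
A − B = 742900 − 4862 = 738038.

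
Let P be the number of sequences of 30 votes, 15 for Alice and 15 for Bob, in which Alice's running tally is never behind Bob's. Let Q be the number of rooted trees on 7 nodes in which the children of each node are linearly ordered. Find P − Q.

Reading a vote for the leader as '(' and for the other as ')' turns such a sequence into a balanced string of 15 pairs, so the count is C_15. So P = C_15 = 9694845.
Rooted ordered (plane) trees on m nodes have m−1 edges and are counted by C_{m−1}; m = 7 gives C_6. So Q = C_6 = 132.
P − Q = 9694845 − 132 = 9694713.

9694713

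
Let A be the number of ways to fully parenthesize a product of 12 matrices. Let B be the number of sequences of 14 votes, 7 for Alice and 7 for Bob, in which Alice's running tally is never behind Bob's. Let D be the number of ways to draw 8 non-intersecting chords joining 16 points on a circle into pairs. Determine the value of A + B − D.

Parenthesizations of m factors correspond to full binary trees with m leaves, counted by C_{m−1}; m = 12 gives C_11. So A = C_11 = 58786.
Ballot sequences with n votes each where one side never trails are Dyck words, counted by C_n; here n = 7. So B = C_7 = 429.
Non-crossing perfect matchings of 2n points on a circle are counted by C_n; with 16 points, n = 8. So D = C_8 = 1430.
A + B − D = 58786 + 429 − 1430 = 57785.

57785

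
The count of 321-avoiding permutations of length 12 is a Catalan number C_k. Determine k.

12

Permutations of [n] avoiding any single length-3 pattern are counted by C_n; here n = 12.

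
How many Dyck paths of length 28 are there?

2674440

A Dyck path with 14 up-steps and 14 down-steps has semilength 14, so there are C_14 of them.
C_14 = C(28,14)/15 = 40116600/15 = 2674440.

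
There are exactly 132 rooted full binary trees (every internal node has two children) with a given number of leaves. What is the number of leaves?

Full binary trees with L leaves are counted by C_{L−1}. Since C_6 = 132, the index is 6.
So the index is 6, and the number of leaves is 6 + 1 = 7.

7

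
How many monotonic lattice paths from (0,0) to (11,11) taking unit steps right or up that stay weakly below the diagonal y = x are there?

Sub-diagonal monotone paths from (0,0) to (11,11) biject with Dyck paths of semilength 11, giving C_11.
C_11 = 58786.

58786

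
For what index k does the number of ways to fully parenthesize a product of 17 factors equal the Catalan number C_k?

Ways to associate a product of 17 factors correspond to binary trees on 17 leaves, so the count is C_16.

16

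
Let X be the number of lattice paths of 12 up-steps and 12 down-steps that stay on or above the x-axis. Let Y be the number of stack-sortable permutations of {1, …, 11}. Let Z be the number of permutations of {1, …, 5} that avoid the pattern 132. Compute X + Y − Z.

Paths of 12 up- and 12 down-steps that never dip below the axis are Dyck paths; their count is C_12. So X = C_12 = 208012.
Stack-sortable permutations are exactly the 231-avoiding ones, counted by C_n; here n = 11. So Y = C_11 = 58786.
Permutations of [n] avoiding any single length-3 pattern are counted by C_n; here n = 5. So Z = C_5 = 42.
X + Y − Z = 208012 + 58786 − 42 = 266756.

266756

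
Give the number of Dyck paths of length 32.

Paths of 16 up- and 16 down-steps that never dip below the axis are Dyck paths; their count is C_16.
C_16 = 35357670.

35357670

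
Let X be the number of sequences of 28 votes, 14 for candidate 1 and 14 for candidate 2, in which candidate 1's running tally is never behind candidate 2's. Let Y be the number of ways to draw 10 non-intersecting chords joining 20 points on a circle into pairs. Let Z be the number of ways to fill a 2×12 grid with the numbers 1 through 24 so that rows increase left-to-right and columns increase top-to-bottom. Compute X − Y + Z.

Ballot sequences with n votes each where one side never trails are Dyck words, counted by C_n; here n = 14. So X = C_14 = 2674440.
Pairing 20 circle points by 10 non-crossing chords gives C_10 matchings. So Y = C_10 = 16796.
Standard Young tableaux of shape 2×n are counted by C_n; here n = 12. So Z = C_12 = 208012.
X − Y + Z = 2674440 − 16796 + 208012 = 2865656.

2865656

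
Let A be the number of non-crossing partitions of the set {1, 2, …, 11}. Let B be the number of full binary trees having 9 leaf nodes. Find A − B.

The non-crossing partitions of [11] form a lattice of size C_11. So A = C_11 = 58786.
Full binary trees with 9 leaves have 9−1 = 8 internal nodes, so there are C_8 of them. So B = C_8 = 1430.
A − B = 58786 − 1430 = 57356.

57356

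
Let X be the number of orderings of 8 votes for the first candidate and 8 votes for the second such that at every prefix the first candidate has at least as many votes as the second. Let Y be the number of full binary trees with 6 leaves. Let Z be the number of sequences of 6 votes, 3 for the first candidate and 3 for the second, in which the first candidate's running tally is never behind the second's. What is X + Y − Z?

Reading a vote for the leader as '(' and for the other as ')' turns such a sequence into a balanced string of 8 pairs, so the count is C_8. So X = C_8 = 1430.
A full binary tree with L leaves has L−1 internal nodes and is counted by C_{L−1}; L = 6 gives C_5. So Y = C_5 = 42.
Ballot sequences with n votes each where one side never trails are Dyck words, counted by C_n; here n = 3. So Z = C_3 = 5.
X + Y − Z = 1430 + 42 − 5 = 1467.

1467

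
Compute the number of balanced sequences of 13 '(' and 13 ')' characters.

742900

With 13 pairs the number of balanced bracket strings is the Catalan number C_13.
C_13 = C_12 · 2(2·12+1)/(12+2) = 208012 · 50/14 = 742900.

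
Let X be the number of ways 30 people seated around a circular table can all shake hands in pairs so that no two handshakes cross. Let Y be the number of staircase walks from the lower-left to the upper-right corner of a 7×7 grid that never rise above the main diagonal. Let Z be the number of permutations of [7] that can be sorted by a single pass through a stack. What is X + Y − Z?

9694845

Non-crossing handshake pairings of 2n people are counted by C_n; 30 people gives n = 15. So X = C_15 = 9694845.
Monotone paths in an n×n grid that stay weakly below the diagonal are counted by C_n; here n = 7. So Y = C_7 = 429.
By Knuth's characterisation, the stack-sortable permutations of length 7 are the 231-avoiders, numbering C_7. So Z = C_7 = 429.
X + Y − Z = 9694845 + 429 − 429 = 9694845.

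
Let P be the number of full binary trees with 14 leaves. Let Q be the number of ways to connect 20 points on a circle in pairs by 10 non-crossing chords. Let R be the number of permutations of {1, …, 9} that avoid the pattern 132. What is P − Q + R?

730966

Full binary trees with 14 leaves have 14−1 = 13 internal nodes, so there are C_13 of them. So P = C_13 = 742900.
Pairing 20 circle points by 10 non-crossing chords gives C_10 matchings. So Q = C_10 = 16796.
Permutations of [n] avoiding any single length-3 pattern are counted by C_n; here n = 9. So R = C_9 = 4862.
P − Q + R = 742900 − 16796 + 4862 = 730966.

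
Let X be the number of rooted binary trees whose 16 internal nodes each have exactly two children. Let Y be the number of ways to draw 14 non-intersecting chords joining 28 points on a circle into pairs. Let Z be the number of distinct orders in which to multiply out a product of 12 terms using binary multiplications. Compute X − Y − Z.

Full binary trees with n internal nodes are counted by C_n; here n = 16. So X = C_16 = 35357670.
Non-crossing perfect matchings of 2n points on a circle are counted by C_n; with 28 points, n = 14. So Y = C_14 = 2674440.
Bracketing 12 factors into binary products is counted by C_{12−1} = C_11. So Z = C_11 = 58786.
X − Y − Z = 35357670 − 2674440 − 58786 = 32624444.

32624444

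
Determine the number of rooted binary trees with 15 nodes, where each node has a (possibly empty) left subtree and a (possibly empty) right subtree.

Rooted binary trees with 15 nodes (each child slot possibly empty) number C_15.
C_15 = C_14 · 2(2·14+1)/(14+2) = 2674440 · 58/16 = 9694845.

9694845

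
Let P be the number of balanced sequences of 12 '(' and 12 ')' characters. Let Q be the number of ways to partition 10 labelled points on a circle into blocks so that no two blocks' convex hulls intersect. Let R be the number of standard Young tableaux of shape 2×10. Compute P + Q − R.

With 12 pairs the number of balanced bracket strings is the Catalan number C_12. So P = C_12 = 208012.
Non-crossing partitions of an n-element set are counted by C_n; here n = 10. So Q = C_10 = 16796.
Standard Young tableaux of shape 2×n are counted by C_n; here n = 10. So R = C_10 = 16796.
P + Q − R = 208012 + 16796 − 16796 = 208012.

208012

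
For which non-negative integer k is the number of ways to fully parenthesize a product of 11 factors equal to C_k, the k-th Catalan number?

Parenthesizations of m factors correspond to full binary trees with m leaves, counted by C_{m−1}; m = 11 gives C_10.

10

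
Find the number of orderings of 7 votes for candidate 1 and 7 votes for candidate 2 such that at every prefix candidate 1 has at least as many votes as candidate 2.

Ballot sequences with n votes each where one side never trails are Dyck words, counted by C_n; here n = 7.
C_7 = 429.

429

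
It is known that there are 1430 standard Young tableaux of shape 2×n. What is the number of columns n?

8

Standard Young tableaux of shape 2×n are counted by C_n. The Catalan number equal to 1430 is C_8.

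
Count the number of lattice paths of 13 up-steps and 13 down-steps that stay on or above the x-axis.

A Dyck path with 13 up-steps and 13 down-steps has semilength 13, so there are C_13 of them.
C_13 = C_12 · 2(2·12+1)/(12+2) = 208012 · 50/14 = 742900.

742900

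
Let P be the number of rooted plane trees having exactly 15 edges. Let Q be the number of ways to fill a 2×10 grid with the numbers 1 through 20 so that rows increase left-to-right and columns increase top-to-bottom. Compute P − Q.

9678049

A rooted plane tree with 15 edges has 16 nodes, and the count is C_15. So P = C_15 = 9694845.
Standard Young tableaux of shape 2×n are counted by C_n; here n = 10. So Q = C_10 = 16796.
P − Q = 9694845 − 16796 = 9678049.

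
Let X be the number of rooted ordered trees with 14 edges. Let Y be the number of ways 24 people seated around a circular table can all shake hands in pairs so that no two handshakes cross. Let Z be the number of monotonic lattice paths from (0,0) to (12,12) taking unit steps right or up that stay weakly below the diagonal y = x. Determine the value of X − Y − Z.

Rooted ordered trees with n edges are counted by C_n; here n = 14. So X = C_14 = 2674440.
Non-crossing handshake pairings of 2n people are counted by C_n; 24 people gives n = 12. So Y = C_12 = 208012.
Sub-diagonal monotone paths from (0,0) to (12,12) biject with Dyck paths of semilength 12, giving C_12. So Z = C_12 = 208012.
X − Y − Z = 2674440 − 208012 − 208012 = 2258416.

2258416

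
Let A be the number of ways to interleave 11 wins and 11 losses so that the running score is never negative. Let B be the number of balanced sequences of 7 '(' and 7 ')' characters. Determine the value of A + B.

59215

Ballot sequences with n votes each where one side never trails are Dyck words, counted by C_n; here n = 11. So A = C_11 = 58786.
With 7 pairs the number of balanced bracket strings is the Catalan number C_7. So B = C_7 = 429.
A + B = 58786 + 429 = 59215.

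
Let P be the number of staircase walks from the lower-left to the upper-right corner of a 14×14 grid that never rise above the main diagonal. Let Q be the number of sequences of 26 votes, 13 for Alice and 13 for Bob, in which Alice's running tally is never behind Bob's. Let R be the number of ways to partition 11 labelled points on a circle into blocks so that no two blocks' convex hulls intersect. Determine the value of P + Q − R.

3358554

Sub-diagonal monotone paths from (0,0) to (14,14) biject with Dyck paths of semilength 14, giving C_14. So P = C_14 = 2674440.
Reading a vote for the leader as '(' and for the other as ')' turns such a sequence into a balanced string of 13 pairs, so the count is C_13. So Q = C_13 = 742900.
Non-crossing partitions of an n-element set are counted by C_n; here n = 11. So R = C_11 = 58786.
P + Q − R = 2674440 + 742900 − 58786 = 3358554.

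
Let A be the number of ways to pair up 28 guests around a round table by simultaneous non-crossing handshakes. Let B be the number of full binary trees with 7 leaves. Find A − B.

2674308

With 28 = 2·14 people, non-crossing handshake pairings are non-crossing perfect matchings on a circle, counted by C_14. So A = C_14 = 2674440.
Full binary trees with 7 leaves have 7−1 = 6 internal nodes, so there are C_6 of them. So B = C_6 = 132.
A − B = 2674440 − 132 = 2674308.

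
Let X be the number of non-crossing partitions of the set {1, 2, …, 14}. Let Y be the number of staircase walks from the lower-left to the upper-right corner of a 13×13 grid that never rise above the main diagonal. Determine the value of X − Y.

1931540

Non-crossing partitions of an n-element set are counted by C_n; here n = 14. So X = C_14 = 2674440.
Sub-diagonal monotone paths from (0,0) to (13,13) biject with Dyck paths of semilength 13, giving C_13. So Y = C_13 = 742900.
X − Y = 2674440 − 742900 = 1931540.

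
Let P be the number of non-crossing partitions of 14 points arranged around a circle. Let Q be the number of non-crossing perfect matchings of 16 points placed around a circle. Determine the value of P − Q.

2673010

Non-crossing partitions of an n-element set are counted by C_n; here n = 14. So P = C_14 = 2674440.
Pairing 16 circle points by 8 non-crossing chords gives C_8 matchings. So Q = C_8 = 1430.
P − Q = 2674440 − 1430 = 2673010.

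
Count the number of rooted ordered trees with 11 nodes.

16796

A rooted plane tree on 11 nodes has 10 edges, and such trees are counted by C_10.
C_10 = C(20,10)/11 = 184756/11 = 16796.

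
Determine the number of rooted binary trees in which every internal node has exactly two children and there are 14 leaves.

Full binary trees with 14 leaves have 14−1 = 13 internal nodes, so there are C_13 of them.
C_13 = C(26,13)/14 = 10400600/14 = 742900.

742900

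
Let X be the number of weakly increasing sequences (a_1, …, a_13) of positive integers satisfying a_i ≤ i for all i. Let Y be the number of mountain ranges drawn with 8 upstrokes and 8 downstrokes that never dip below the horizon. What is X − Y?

741470

Weakly increasing sequences with a_i ≤ i biject with Dyck paths of semilength 13, so there are C_13. So X = C_13 = 742900.
Dyck paths of semilength n (length 2n) are counted by C_n; here n = 8. So Y = C_8 = 1430.
X − Y = 742900 − 1430 = 741470.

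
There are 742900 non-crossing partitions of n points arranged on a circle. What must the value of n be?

Non-crossing partitions of [n] are counted by C_n. Since C_13 = 742900, the index is 13.

13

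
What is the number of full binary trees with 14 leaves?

A full binary tree with L leaves has L−1 internal nodes and is counted by C_{L−1}; L = 14 gives C_13.
C_13 = C_12 · 2(2·12+1)/(12+2) = 208012 · 50/14 = 742900.

742900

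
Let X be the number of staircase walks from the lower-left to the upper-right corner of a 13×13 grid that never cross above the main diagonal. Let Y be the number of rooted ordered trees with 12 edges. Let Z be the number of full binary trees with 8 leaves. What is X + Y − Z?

Monotone paths in an n×n grid that stay weakly below the diagonal are counted by C_n; here n = 13. So X = C_13 = 742900.
A rooted plane tree with 12 edges has 13 nodes, and the count is C_12. So Y = C_12 = 208012.
A full binary tree with L leaves has L−1 internal nodes and is counted by C_{L−1}; L = 8 gives C_7. So Z = C_7 = 429.
X + Y − Z = 742900 + 208012 − 429 = 950483.

950483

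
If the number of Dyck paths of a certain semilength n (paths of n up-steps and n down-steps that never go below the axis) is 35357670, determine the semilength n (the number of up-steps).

Dyck paths of semilength n are counted by C_n. Since C_16 = 35357670, the index is 16.

16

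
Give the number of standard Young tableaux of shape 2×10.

16796

By the hook-length formula (or a Dyck-path bijection), SYT of shape 2×10 number C_10.
C_10 = C(20,10)/11 = 184756/11 = 16796.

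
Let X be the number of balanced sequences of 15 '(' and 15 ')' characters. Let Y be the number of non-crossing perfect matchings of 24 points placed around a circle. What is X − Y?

9486833

Balanced strings of n pairs of brackets are counted by C_n; here n = 15. So X = C_15 = 9694845.
Pairing 24 circle points by 12 non-crossing chords gives C_12 matchings. So Y = C_12 = 208012.
X − Y = 9694845 − 208012 = 9486833.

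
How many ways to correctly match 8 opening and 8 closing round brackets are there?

1430

A balanced arrangement of 8 bracket pairs is a Dyck word of semilength 8, so the count is C_8.
C_8 = C_7 · 2(2·7+1)/(7+2) = 429 · 30/9 = 1430.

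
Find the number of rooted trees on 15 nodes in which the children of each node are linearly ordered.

2674440

A rooted plane tree on 15 nodes has 14 edges, and such trees are counted by C_14.
C_14 = C(28,14)/15 = 40116600/15 = 2674440.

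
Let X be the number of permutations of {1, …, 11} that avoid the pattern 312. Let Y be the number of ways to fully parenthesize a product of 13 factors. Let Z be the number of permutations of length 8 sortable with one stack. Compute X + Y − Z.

For any fixed pattern of length 3, the pattern-avoiding permutations of [11] number C_11. So X = C_11 = 58786.
Bracketing 13 factors into binary products is counted by C_{13−1} = C_12. So Y = C_12 = 208012.
By Knuth's characterisation, the stack-sortable permutations of length 8 are the 231-avoiders, numbering C_8. So Z = C_8 = 1430.
X + Y − Z = 58786 + 208012 − 1430 = 265368.

265368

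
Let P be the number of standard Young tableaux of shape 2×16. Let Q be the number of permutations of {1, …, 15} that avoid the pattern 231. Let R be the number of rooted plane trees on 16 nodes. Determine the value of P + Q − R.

Standard Young tableaux of shape 2×n are counted by C_n; here n = 16. So P = C_16 = 35357670.
Permutations of [n] avoiding any single length-3 pattern are counted by C_n; here n = 15. So Q = C_15 = 9694845.
Rooted ordered (plane) trees on m nodes have m−1 edges and are counted by C_{m−1}; m = 16 gives C_15. So R = C_15 = 9694845.
P + Q − R = 35357670 + 9694845 − 9694845 = 35357670.

35357670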